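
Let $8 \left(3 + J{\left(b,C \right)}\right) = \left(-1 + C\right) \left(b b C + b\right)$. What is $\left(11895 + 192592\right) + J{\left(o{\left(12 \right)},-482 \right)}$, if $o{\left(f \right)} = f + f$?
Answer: $16965067$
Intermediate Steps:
$o{\left(f \right)} = 2 f$
$J{\left(b,C \right)} = -3 + \frac{\left(-1 + C\right) \left(b + C b^{2}\right)}{8}$ ($J{\left(b,C \right)} = -3 + \frac{\left(-1 + C\right) \left(b b C + b\right)}{8} = -3 + \frac{\left(-1 + C\right) \left(b^{2} C + b\right)}{8} = -3 + \frac{\left(-1 + C\right) \left(C b^{2} + b\right)}{8} = -3 + \frac{\left(-1 + C\right) \left(b + C b^{2}\right)}{8}$)
$\left(11895 + 192592\right) + J{\left(o{\left(12 \right)},-482 \right)} = \left(11895 + 192592\right) - \left(3 - 34704 - \frac{\left(-482\right)^{2} \left(2 \cdot 12\right)^{2}}{8} + \frac{483}{8} \cdot 2 \cdot 12\right) = 204487 - \left(6 - 16762032 + 1446\right) = 204487 - \left(1452 - 16762032\right) = 204487 - -16760580 = 204487 + 16760580 = 16965067$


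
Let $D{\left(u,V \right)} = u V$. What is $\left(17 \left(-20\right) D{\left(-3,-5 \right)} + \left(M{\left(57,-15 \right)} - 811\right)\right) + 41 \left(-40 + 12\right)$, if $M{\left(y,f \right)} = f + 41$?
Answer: $-7033$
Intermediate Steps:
$D{\left(u,V \right)} = V u$
$M{\left(y,f \right)} = 41 + f$
$\left(17 \left(-20\right) D{\left(-3,-5 \right)} + \left(M{\left(57,-15 \right)} - 811\right)\right) + 41 \left(-40 + 12\right) = \left(17 \left(-20\right) \left(\left(-5\right) \left(-3\right)\right) + \left(\left(41 - 15\right) - 811\right)\right) + 41 \left(-40 + 12\right) = \left(\left(-340\right) 15 + \left(26 - 811\right)\right) + 41 \left(-28\right) = \left(-5100 - 785\right) - 1148 = -5885 - 1148 = -7033$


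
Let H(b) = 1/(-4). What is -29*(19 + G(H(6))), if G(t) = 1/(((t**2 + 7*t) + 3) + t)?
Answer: -9831/17 ≈ -578.29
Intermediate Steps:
H(b) = -1/4
G(t) = 1/(3 + t**2 + 8*t) (G(t) = 1/((3 + t**2 + 7*t) + t) = 1/(3 + t**2 + 8*t))
-29*(19 + G(H(6))) = -29*(19 + 1/(3 + (-1/4)**2 + 8*(-1/4))) = -29*(19 + 1/(3 + 1/16 - 2)) = -29*(19 + 1/(17/16)) = -29*(19 + 16/17) = -29*339/17 = -9831/17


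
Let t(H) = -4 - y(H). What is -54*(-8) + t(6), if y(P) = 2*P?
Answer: 416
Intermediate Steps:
t(H) = -4 - 2*H
-54*(-8) + t(6) = -54*(-8) + (-4 - 2*6) = 432 + (-4 - 12) = 432 - 16 = 416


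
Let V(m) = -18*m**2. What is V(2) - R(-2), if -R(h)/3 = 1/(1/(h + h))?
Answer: -84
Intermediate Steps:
R(h) = -6*h
V(2) - R(-2) = -18*2**2 - (-6)*(-2) = -18*4 - 1*12 = -72 - 12 = -84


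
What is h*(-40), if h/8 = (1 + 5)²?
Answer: -11520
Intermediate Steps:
h = 288 (h = 8*(1 + 5)² = 8*6² = 8*36 = 288)
h*(-40) = 288*(-40) = -11520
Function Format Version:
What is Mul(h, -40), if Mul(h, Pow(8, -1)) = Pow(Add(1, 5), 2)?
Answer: -11520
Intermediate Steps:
h = 288 (h = Mul(8, Pow(Add(1, 5), 2)) = Mul(8, Pow(6, 2)) = Mul(8, 36) = 288)
Mul(h, -40) = Mul(288, -40) = -11520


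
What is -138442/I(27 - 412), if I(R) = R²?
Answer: -138442/148225 ≈ -0.93400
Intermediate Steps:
-138442/I(27 - 412) = -138442/(27 - 412)² = -138442/((-385)²) = -138442/148225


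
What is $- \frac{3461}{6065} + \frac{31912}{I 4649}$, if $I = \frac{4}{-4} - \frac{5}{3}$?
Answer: $- \frac{88670044}{28196185} \approx -3.1448$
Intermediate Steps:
$I = - \frac{8}{3}$ ($I = 4 \left(- \frac{1}{4}\right) - \frac{5}{3} = -1 - \frac{5}{3} = - \frac{8}{3} \approx -2.6667$)
$- \frac{3461}{6065} + \frac{31912}{I 4649} = - \frac{3461}{6065} + \frac{31912}{\left(- \frac{8}{3}\right) 4649} = \left(-3461\right) \frac{1}{6065} + \frac{31912}{- \frac{37192}{3}} = - \frac{3461}{6065} + 31912 \left(- \frac{3}{37192}\right) = - \frac{3461}{6065} - \frac{11967}{4649} = - \frac{88670044}{28196185}$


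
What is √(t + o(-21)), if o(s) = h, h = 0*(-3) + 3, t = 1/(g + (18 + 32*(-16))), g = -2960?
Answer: √35786894/3454 ≈ 1.7320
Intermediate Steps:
t = -1/3454 (t = 1/(-2960 + (18 + 32*(-16))) = 1/(-2960 + (18 - 512)) = 1/(-2960 - 494) = 1/(-3454) = -1/3454 ≈ -0.00028952)
h = 3 (h = 0 + 3 = 3)
o(s) = 3
√(t + o(-21)) = √(-1/3454 + 3) = √(10361/3454) = √35786894/3454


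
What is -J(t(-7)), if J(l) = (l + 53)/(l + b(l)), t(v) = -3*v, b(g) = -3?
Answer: -37/9 ≈ -4.1111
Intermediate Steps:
J(l) = (53 + l)/(-3 + l) (J(l) = (l + 53)/(l - 3) = (53 + l)/(-3 + l))
-J(t(-7)) = -(53 - 3*(-7))/(-3 - 3*(-7)) = -(53 + 21)/(-3 + 21) = -74/18 = -1*37/9 = -37/9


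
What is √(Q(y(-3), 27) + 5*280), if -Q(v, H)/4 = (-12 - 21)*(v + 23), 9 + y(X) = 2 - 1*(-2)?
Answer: 8*√59 ≈ 61.449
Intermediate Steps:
y(X) = -5 (y(X) = -9 + (2 - 1*(-2)) = -9 + (2 + 2) = -9 + 4 = -5)
Q(v, H) = 3036 + 132*v (Q(v, H) = -4*(-12 - 21)*(v + 23) = -(-132)*(23 + v) = -4*(-759 - 33*v) = 3036 + 132*v)
√(Q(y(-3), 27) + 5*280) = √((3036 + 132*(-5)) + 5*280) = √((3036 - 660) + 1400) = √(2376 + 1400) = √3776 = 8*√59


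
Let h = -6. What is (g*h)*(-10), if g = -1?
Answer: -60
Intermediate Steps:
(g*h)*(-10) = -1*(-6)*(-10) = 6*(-10) = -60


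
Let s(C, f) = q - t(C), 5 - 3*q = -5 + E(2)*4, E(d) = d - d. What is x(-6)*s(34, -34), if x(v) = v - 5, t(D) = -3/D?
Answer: -3839/102 ≈ -37.637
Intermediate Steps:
x(v) = -5 + v
E(d) = 0
q = 10/3 (q = 5/3 - (-5 + 0*4)/3 = 5/3 - (-5 + 0)/3 = 5/3 - 1/3*(-5) = 5/3 + 5/3 = 10/3 ≈ 3.3333)
s(C, f) = 10/3 + 3/C (s(C, f) = 10/3 - (-3)/C = 10/3 + 3/C)
x(-6)*s(34, -34) = (-5 - 6)*(10/3 + 3/34) = -11*(10/3 + 3*(1/34)) = -11*(10/3 + 3/34) = -11*349/102 = -3839/102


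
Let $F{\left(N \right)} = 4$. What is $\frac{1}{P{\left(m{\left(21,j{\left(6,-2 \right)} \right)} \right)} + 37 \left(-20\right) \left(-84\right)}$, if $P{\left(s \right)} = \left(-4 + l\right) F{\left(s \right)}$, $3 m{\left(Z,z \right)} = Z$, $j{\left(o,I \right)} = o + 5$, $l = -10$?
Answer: $\frac{1}{62104} \approx 1.6102 \cdot 10^{-5}$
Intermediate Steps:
$j{\left(o,I \right)} = 5 + o$
$m{\left(Z,z \right)} = \frac{Z}{3}$
$P{\left(s \right)} = -56$ ($P{\left(s \right)} = \left(-4 - 10\right) 4 = \left(-14\right) 4 = -56$)
$\frac{1}{P{\left(m{\left(21,j{\left(6,-2 \right)} \right)} \right)} + 37 \left(-20\right) \left(-84\right)} = \frac{1}{-56 + 37 \left(-20\right) \left(-84\right)} = \frac{1}{-56 - -62160} = \frac{1}{-56 + 62160} = \frac{1}{62104}$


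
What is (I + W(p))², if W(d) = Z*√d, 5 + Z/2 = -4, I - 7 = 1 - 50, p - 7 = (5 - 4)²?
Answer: 4356 + 3024*√2 ≈ 8632.6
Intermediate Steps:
p = 8 (p = 7 + (5 - 4)² = 7 + 1² = 7 + 1 = 8)
I = -42 (I = 7 + (1 - 50) = 7 - 49 = -42)
Z = -18 (Z = -10 + 2*(-4) = -10 - 8 = -18)
W(d) = -18*√d
(I + W(p))² = (-42 - 36*√2)²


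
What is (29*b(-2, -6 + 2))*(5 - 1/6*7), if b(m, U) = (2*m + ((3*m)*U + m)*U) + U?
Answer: -10672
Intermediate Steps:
b(m, U) = U + 2*m + U*(m + 3*U*m) (b(m, U) = (2*m + (3*U*m + m)*U) + U = (2*m + (m + 3*U*m)*U) + U = (2*m + U*(m + 3*U*m)) + U = U + 2*m + U*(m + 3*U*m))
(29*b(-2, -6 + 2))*(5 - 1/6*7) = (29*((-6 + 2) + 2*(-2) + (-6 + 2)*(-2) + 3*(-2)*(-6 + 2)²))*(5 - 1/6*7) = (29*(-4 - 4 - 4*(-2) + 3*(-2)*(-4)²))*(5 - 1*⅙*7) = (29*(-4 - 4 + 8 + 3*(-2)*16))*(5 - ⅙*7) = (29*(-4 - 4 + 8 - 96))*(5 - 7/6) = (29*(-96))*(23/6) = -2784*23/6 = -10672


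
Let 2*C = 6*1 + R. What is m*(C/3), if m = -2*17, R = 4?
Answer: -170/3 ≈ -56.667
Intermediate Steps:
m = -34
C = 5 (C = (6*1 + 4)/2 = (6 + 4)/2 = (½)*10 = 5)
m*(C/3) = -170/3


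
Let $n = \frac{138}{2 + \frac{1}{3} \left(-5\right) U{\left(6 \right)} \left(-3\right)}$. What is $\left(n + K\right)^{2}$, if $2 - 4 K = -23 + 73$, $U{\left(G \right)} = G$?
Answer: $\frac{15129}{256} \approx 59.098$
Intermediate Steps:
$K = -12$ ($K = \frac{1}{2} - \frac{-23 + 73}{4} = \frac{1}{2} - \frac{25}{2} = -12$)
$n = \frac{69}{16}$ ($n = \frac{138}{2 + \frac{1}{3} \left(-5\right) 6 \left(-3\right)} = \frac{138}{2 + \left(- \frac{5}{3}\right) 6 \left(-3\right)} = \frac{138}{2 - -30} = \frac{138}{2 + 30} = \frac{138}{32} = 138 \cdot \frac{1}{32} = \frac{69}{16} \approx 4.3125$)
$\left(n + K\right)^{2} = \left(\frac{69}{16} - 12\right)^{2} = \left(- \frac{123}{16}\right)^{2} = \frac{15129}{256}$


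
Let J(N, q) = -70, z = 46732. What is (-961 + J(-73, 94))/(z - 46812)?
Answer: 1031/80 ≈ 12.887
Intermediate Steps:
(-961 + J(-73, 94))/(z - 46812) = (-961 - 70)/(46732 - 46812) = -1031/(-80) = -1031*(-1/80) = 1031/80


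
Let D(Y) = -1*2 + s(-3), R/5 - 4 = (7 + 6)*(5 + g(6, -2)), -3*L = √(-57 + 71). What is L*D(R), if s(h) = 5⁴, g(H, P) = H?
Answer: -623*√14/3 ≈ -777.02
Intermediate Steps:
L = -√14/3 (L = -√(-57 + 71)/3 = -√14/3 ≈ -1.2472)
s(h) = 625
R = 735 (R = 20 + 5*((7 + 6)*(5 + 6)) = 20 + 5*(13*11) = 20 + 5*143 = 20 + 715 = 735)
D(Y) = 623 (D(Y) = -1*2 + 625 = -2 + 625 = 623)
L*D(R) = -√14/3*623 = -623*√14/3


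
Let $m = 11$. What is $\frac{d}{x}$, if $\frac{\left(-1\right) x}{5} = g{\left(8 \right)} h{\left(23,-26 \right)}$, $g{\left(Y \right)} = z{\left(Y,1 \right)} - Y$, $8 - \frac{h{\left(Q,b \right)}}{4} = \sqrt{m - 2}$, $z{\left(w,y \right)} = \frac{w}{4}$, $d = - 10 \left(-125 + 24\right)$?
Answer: $\frac{101}{60} \approx 1.6833$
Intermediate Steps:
$d = 1010$ ($d = \left(-10\right) \left(-101\right) = 1010$)
$z{\left(w,y \right)} = \frac{w}{4}$ ($z{\left(w,y \right)} = w \frac{1}{4} = \frac{w}{4}$)
$h{\left(Q,b \right)} = 20$ ($h{\left(Q,b \right)} = 32 - 4 \sqrt{11 - 2} = 32 - 4 \sqrt{9} = 32 - 12 = 20$)
$g{\left(Y \right)} = - \frac{3 Y}{4}$ ($g{\left(Y \right)} = \frac{Y}{4} - Y = - \frac{3 Y}{4}$)
$x = 600$ ($x = - 5 \left(- \frac{3}{4}\right) 8 \cdot 20 = - 5 \left(\left(-6\right) 20\right) = \left(-5\right) \left(-120\right) = 600$)
$\frac{d}{x} = \frac{1010}{600} = 1010 \cdot \frac{1}{600} = \frac{101}{60}$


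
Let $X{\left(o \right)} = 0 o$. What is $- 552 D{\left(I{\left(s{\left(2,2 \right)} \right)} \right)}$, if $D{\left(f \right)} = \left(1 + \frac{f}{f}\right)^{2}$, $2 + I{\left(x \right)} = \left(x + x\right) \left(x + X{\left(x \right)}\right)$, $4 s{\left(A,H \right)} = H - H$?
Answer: $-2208$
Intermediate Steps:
$s{\left(A,H \right)} = 0$ ($s{\left(A,H \right)} = \frac{H - H}{4} = \frac{1}{4} \cdot 0 = 0$)
$X{\left(o \right)} = 0$
$I{\left(x \right)} = -2 + 2 x^{2}$ ($I{\left(x \right)} = -2 + \left(x + x\right) \left(x + 0\right) = -2 + 2 x x = -2 + 2 x^{2}$)
$D{\left(f \right)} = 4$ ($D{\left(f \right)} = \left(1 + 1\right)^{2} = 2^{2} = 4$)
$- 552 D{\left(I{\left(s{\left(2,2 \right)} \right)} \right)} = \left(-552\right) 4 = -2208$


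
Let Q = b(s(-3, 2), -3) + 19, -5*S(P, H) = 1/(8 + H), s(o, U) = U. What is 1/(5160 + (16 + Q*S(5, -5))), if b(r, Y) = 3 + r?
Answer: 5/25872 ≈ 0.00019326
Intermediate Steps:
S(P, H) = -1/(5*(8 + H))
Q = 24 (Q = (3 + 2) + 19 = 5 + 19 = 24)
1/(5160 + (16 + Q*S(5, -5))) = 1/(5160 + (16 + 24*(-1/(40 + 5*(-5))))) = 1/(5160 + (16 + 24*(-1/(40 - 25)))) = 1/(5160 + (16 + 24*(-1/15))) = 1/(5160 + (16 - 8/5)) = 1/(5160 + 72/5) = 1/(25872/5) = 5/25872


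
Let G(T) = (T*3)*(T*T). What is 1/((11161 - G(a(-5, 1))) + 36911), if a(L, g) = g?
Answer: 1/48069 ≈ 2.0803e-5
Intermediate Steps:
G(T) = 3*T**3 (G(T) = (3*T)*T**2 = 3*T**3)
1/((11161 - G(a(-5, 1))) + 36911) = 1/((11161 - 3*1**3) + 36911) = 1/((11161 - 3) + 36911) = 1/(11158 + 36911) = 1/48069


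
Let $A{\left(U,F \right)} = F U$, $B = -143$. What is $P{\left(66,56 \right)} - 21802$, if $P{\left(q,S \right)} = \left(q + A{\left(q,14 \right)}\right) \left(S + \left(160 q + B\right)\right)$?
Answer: $10346468$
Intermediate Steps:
$P{\left(q,S \right)} = 15 q \left(-143 + S + 160 q\right)$ ($P{\left(q,S \right)} = \left(q + 14 q\right) \left(S + \left(160 q - 143\right)\right) = 15 q \left(S + \left(-143 + 160 q\right)\right) = 15 q \left(-143 + S + 160 q\right)$)
$P{\left(66,56 \right)} - 21802 = 15 \cdot 66 \left(-143 + 56 + 160 \cdot 66\right) - 21802 = 15 \cdot 66 \left(-143 + 56 + 10560\right) - 21802 = 15 \cdot 66 \cdot 10473 - 21802 = 10368270 - 21802 = 10346468$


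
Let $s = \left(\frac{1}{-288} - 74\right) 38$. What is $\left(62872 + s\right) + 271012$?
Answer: $\frac{47674349}{144} \approx 3.3107 \cdot 10^{5}$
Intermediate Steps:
$s = - \frac{404947}{144}$ ($s = \left(- \frac{1}{288} - 74\right) 38 = \left(- \frac{21313}{288}\right) 38 = - \frac{404947}{144} \approx -2812.1$)
$\left(62872 + s\right) + 271012 = \left(62872 - \frac{404947}{144}\right) + 271012 = \frac{8648621}{144} + 271012 = \frac{47674349}{144}$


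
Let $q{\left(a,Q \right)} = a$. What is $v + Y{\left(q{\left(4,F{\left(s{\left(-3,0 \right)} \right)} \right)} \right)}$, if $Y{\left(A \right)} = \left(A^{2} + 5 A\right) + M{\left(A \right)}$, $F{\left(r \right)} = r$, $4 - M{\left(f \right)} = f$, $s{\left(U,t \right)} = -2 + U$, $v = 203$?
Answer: $239$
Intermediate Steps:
$M{\left(f \right)} = 4 - f$
$Y{\left(A \right)} = 4 + A^{2} + 4 A$ ($Y{\left(A \right)} = \left(A^{2} + 5 A\right) - \left(-4 + A\right) = 4 + A^{2} + 4 A$)
$v + Y{\left(q{\left(4,F{\left(s{\left(-3,0 \right)} \right)} \right)} \right)} = 203 + \left(4 + 4^{2} + 4 \cdot 4\right) = 203 + \left(4 + 16 + 16\right) = 203 + 36 = 239$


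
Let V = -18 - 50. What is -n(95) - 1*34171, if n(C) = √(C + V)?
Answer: -34171 - 3*√3 ≈ -34176.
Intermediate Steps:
V = -68
n(C) = √(-68 + C) (n(C) = √(C - 68) = √(-68 + C))
-n(95) - 1*34171 = -√(-68 + 95) - 1*34171 = -√27 - 34171 = -3*√3 - 34171 = -34171 - 3*√3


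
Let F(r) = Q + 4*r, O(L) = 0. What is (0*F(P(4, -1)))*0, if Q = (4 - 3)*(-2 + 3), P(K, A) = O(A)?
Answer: 0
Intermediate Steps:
P(K, A) = 0
Q = 1 (Q = 1*1 = 1)
F(r) = 1 + 4*r
(0*F(P(4, -1)))*0 = (0*(1 + 4*0))*0 = (0*(1 + 0))*0 = (0*1)*0 = 0*0 = 0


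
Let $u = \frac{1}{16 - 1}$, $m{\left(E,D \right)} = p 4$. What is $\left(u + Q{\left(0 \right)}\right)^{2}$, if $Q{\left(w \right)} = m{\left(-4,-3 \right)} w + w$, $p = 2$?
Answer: $\frac{1}{225} \approx 0.0044444$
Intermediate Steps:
$m{\left(E,D \right)} = 8$ ($m{\left(E,D \right)} = 2 \cdot 4 = 8$)
$Q{\left(w \right)} = 9 w$ ($Q{\left(w \right)} = 8 w + w = 9 w$)
$u = \frac{1}{15} \approx 0.066667$
$\left(u + Q{\left(0 \right)}\right)^{2} = \left(\frac{1}{15} + 9 \cdot 0\right)^{2} = \left(\frac{1}{15} + 0\right)^{2} = \left(\frac{1}{15}\right)^{2} = \frac{1}{225}$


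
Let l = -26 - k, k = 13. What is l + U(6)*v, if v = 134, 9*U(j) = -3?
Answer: -251/3 ≈ -83.667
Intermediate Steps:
U(j) = -⅓ (U(j) = (⅑)*(-3) = -⅓)
l = -39 (l = -26 - 1*13 = -26 - 13 = -39)
l + U(6)*v = -39 - ⅓*134 = -39 - 134/3 = -251/3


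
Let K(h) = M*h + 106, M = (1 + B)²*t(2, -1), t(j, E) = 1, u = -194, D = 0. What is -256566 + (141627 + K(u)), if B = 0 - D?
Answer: -115027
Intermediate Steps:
B = 0 (B = 0 - 1*0 = 0 + 0 = 0)
M = 1 (M = (1 + 0)²*1 = 1²*1 = 1*1 = 1)
K(h) = 106 + h (K(h) = 1*h + 106 = h + 106 = 106 + h)
-256566 + (141627 + K(u)) = -256566 + (141627 + (106 - 194)) = -256566 + (141627 - 88) = -256566 + 141539 = -115027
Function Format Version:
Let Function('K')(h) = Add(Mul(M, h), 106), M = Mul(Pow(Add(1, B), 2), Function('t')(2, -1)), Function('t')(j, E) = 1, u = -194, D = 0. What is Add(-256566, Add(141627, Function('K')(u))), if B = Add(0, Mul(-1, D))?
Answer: -115027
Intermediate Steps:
B = 0 (B = Add(0, Mul(-1, 0)) = Add(0, 0) = 0)
M = 1 (M = Mul(Pow(Add(1, 0), 2), 1) = Mul(Pow(1, 2), 1) = Mul(1, 1) = 1)
Function('K')(h) = Add(106, h) (Function('K')(h) = Add(Mul(1, h), 106) = Add(h, 106) = Add(106, h))
Add(-256566, Add(141627, Function('K')(u))) = Add(-256566, Add(141627, Add(106, -194))) = Add(-256566, Add(141627, -88)) = Add(-256566, 141539) = -115027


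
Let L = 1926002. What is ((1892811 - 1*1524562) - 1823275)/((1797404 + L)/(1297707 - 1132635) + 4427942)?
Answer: -120092025936/365466482615 ≈ -0.32860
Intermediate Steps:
((1892811 - 1*1524562) - 1823275)/((1797404 + L)/(1297707 - 1132635) + 4427942) = ((1892811 - 1*1524562) - 1823275)/((1797404 + 1926002)/(1297707 - 1132635) + 4427942) = ((1892811 - 1524562) - 1823275)/(3723406/165072 + 4427942) = (368249 - 1823275)/(3723406*(1/165072) + 4427942) = -1455026/(1861703/82536 + 4427942) = -1455026/365466482615/82536 = -1455026*82536/365466482615 = -120092025936/365466482615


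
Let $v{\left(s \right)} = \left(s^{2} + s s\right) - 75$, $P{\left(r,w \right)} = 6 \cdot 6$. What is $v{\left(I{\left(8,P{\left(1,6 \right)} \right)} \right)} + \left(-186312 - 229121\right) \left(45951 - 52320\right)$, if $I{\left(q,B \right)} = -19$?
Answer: $2645893424$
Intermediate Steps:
$P{\left(r,w \right)} = 36$
$v{\left(s \right)} = -75 + 2 s^{2}$ ($v{\left(s \right)} = \left(s^{2} + s^{2}\right) - 75 = 2 s^{2} - 75 = -75 + 2 s^{2}$)
$v{\left(I{\left(8,P{\left(1,6 \right)} \right)} \right)} + \left(-186312 - 229121\right) \left(45951 - 52320\right) = \left(-75 + 2 \left(-19\right)^{2}\right) + \left(-186312 - 229121\right) \left(45951 - 52320\right) = \left(-75 + 2 \cdot 361\right) - -2645892777 = \left(-75 + 722\right) + 2645892777 = 647 + 2645892777 = 2645893424$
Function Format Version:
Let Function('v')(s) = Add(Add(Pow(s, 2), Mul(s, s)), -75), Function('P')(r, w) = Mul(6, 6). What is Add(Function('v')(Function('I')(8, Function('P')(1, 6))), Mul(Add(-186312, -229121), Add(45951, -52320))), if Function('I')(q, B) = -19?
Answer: 2645893424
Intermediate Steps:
Function('P')(r, w) = 36
Function('v')(s) = Add(-75, Mul(2, Pow(s, 2))) (Function('v')(s) = Add(Add(Pow(s, 2), Pow(s, 2)), -75) = Add(Mul(2, Pow(s, 2)), -75) = Add(-75, Mul(2, Pow(s, 2))))
Add(Function('v')(Function('I')(8, Function('P')(1, 6))), Mul(Add(-186312, -229121), Add(45951, -52320))) = Add(Add(-75, Mul(2, Pow(-19, 2))), Mul(Add(-186312, -229121), Add(45951, -52320))) = Add(Add(-75, Mul(2, 361)), Mul(-415433, -6369)) = Add(Add(-75, 722), 2645892777) = Add(647, 2645892777) = 2645893424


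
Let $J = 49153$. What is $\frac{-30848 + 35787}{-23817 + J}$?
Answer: $\frac{4939}{25336} \approx 0.19494$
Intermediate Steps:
$\frac{-30848 + 35787}{-23817 + J} = \frac{-30848 + 35787}{-23817 + 49153} = \frac{4939}{25336}$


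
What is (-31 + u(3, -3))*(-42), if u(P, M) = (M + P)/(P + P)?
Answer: 1302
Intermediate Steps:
u(P, M) = (M + P)/(2*P) (u(P, M) = (M + P)/((2*P)) = (M + P)*(1/(2*P)) = (M + P)/(2*P))
(-31 + u(3, -3))*(-42) = (-31 + (1/2)*(-3 + 3)/3)*(-42) = (-31 + (1/2)*(1/3)*0)*(-42) = (-31 + 0)*(-42) = -31*(-42) = 1302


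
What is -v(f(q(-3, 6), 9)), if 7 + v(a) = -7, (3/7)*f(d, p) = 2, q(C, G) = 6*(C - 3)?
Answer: 14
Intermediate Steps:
q(C, G) = -18 + 6*C (q(C, G) = 6*(-3 + C) = -18 + 6*C)
f(d, p) = 14/3 (f(d, p) = (7/3)*2 = 14/3)
v(a) = -14 (v(a) = -7 - 7 = -14)
-v(f(q(-3, 6), 9)) = -1*(-14) = 14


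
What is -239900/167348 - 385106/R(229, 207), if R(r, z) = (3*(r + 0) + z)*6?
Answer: -8216692811/112206834 ≈ -73.228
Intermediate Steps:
R(r, z) = 6*z + 18*r (R(r, z) = (3*r + z)*6 = (z + 3*r)*6 = 6*z + 18*r)
-239900/167348 - 385106/R(229, 207) = -239900/167348 - 385106/(6*207 + 18*229) = -239900*1/167348 - 385106/(1242 + 4122) = -59975/41837 - 385106/5364 = -59975/41837 - 385106*1/5364 = -59975/41837 - 192553/2682 = -8216692811/112206834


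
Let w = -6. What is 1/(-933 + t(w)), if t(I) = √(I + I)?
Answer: -311/290167 - 2*I*√3/870501 ≈ -0.0010718 - 3.9794e-6*I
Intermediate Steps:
t(I) = √2*√I (t(I) = √(2*I) = √2*√I)
1/(-933 + t(w)) = 1/(-933 + √2*√(-6)) = 1/(-933 + √2*(I*√6)) = 1/(-933 + 2*I*√3)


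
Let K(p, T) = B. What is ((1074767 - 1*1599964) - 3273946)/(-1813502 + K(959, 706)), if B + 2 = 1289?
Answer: 3799143/1812215 ≈ 2.0964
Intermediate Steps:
B = 1287 (B = -2 + 1289 = 1287)
K(p, T) = 1287
((1074767 - 1*1599964) - 3273946)/(-1813502 + K(959, 706)) = ((1074767 - 1*1599964) - 3273946)/(-1813502 + 1287) = ((1074767 - 1599964) - 3273946)/(-1812215) = (-525197 - 3273946)*(-1/1812215) = -3799143*(-1/1812215) = 3799143/1812215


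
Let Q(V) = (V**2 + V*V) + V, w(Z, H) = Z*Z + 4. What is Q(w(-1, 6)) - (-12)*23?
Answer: 331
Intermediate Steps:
w(Z, H) = 4 + Z**2 (w(Z, H) = Z**2 + 4 = 4 + Z**2)
Q(V) = V + 2*V**2 (Q(V) = (V**2 + V**2) + V = 2*V**2 + V = V + 2*V**2)
Q(w(-1, 6)) - (-12)*23 = (4 + (-1)**2)*(1 + 2*(4 + (-1)**2)) - (-12)*23 = (4 + 1)*(1 + 2*(4 + 1)) - 1*(-276) = 5*(1 + 2*5) + 276 = 5*(1 + 10) + 276 = 5*11 + 276 = 55 + 276 = 331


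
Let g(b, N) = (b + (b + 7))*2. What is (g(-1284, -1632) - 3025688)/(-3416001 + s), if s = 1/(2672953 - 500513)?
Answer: 6584252876400/7421057212439 ≈ 0.88724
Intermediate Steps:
g(b, N) = 14 + 4*b (g(b, N) = (b + (7 + b))*2 = (7 + 2*b)*2 = 14 + 4*b)
s = 1/2172440 ≈ 4.6031e-7
(g(-1284, -1632) - 3025688)/(-3416001 + s) = ((14 + 4*(-1284)) - 3025688)/(-3416001 + 1/2172440) = ((14 - 5136) - 3025688)/(-7421057212439/2172440) = (-5122 - 3025688)*(-2172440/7421057212439) = -3030810*(-2172440/7421057212439) = 6584252876400/7421057212439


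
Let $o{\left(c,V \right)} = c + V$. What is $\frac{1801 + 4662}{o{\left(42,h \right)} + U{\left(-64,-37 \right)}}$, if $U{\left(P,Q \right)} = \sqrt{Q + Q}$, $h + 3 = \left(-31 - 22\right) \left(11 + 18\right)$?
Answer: $- \frac{4840787}{1122039} - \frac{6463 i \sqrt{74}}{2244078} \approx -4.3143 - 0.024775 i$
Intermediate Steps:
$h = -1540$ ($h = -3 + \left(-31 - 22\right) \left(11 + 18\right) = -3 - 1537 = -1540$)
$U{\left(P,Q \right)} = \sqrt{2} \sqrt{Q}$ ($U{\left(P,Q \right)} = \sqrt{2 Q} = \sqrt{2} \sqrt{Q}$)
$o{\left(c,V \right)} = V + c$
$\frac{1801 + 4662}{o{\left(42,h \right)} + U{\left(-64,-37 \right)}} = \frac{1801 + 4662}{\left(-1540 + 42\right) + \sqrt{2} \sqrt{-37}} = \frac{6463}{-1498 + \sqrt{2} i \sqrt{37}} = \frac{6463}{-1498 + i \sqrt{74}}$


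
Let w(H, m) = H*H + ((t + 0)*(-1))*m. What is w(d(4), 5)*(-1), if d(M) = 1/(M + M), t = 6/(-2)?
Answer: -961/64 ≈ -15.016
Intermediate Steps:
t = -3 (t = 6*(-1/2) = -3)
d(M) = 1/(2*M)
w(H, m) = H**2 + 3*m (w(H, m) = H*H + ((-3 + 0)*(-1))*m = H**2 + (-3*(-1))*m = H**2 + 3*m)
w(d(4), 5)*(-1) = (((1/2)/4)**2 + 3*5)*(-1) = (((1/2)*(1/4))**2 + 15)*(-1) = ((1/8)**2 + 15)*(-1) = (1/64 + 15)*(-1) = (961/64)*(-1) = -961/64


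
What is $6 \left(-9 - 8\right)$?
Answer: $-102$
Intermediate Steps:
$6 \left(-9 - 8\right) = 6 \left(-17\right) = -102$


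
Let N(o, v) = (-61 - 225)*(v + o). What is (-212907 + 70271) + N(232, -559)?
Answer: -49114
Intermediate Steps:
N(o, v) = -286*o - 286*v (N(o, v) = -286*(o + v) = -286*o - 286*v)
(-212907 + 70271) + N(232, -559) = (-212907 + 70271) + (-286*232 - 286*(-559)) = -142636 + (-66352 + 159874) = -142636 + 93522 = -49114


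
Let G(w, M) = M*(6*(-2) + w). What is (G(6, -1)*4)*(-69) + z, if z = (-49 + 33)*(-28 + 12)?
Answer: -1400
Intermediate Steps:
G(w, M) = M*(-12 + w)
z = 256 (z = -16*(-16) = 256)
(G(6, -1)*4)*(-69) + z = (-(-12 + 6)*4)*(-69) + 256 = (-1*(-6)*4)*(-69) + 256 = (6*4)*(-69) + 256 = 24*(-69) + 256 = -1656 + 256 = -1400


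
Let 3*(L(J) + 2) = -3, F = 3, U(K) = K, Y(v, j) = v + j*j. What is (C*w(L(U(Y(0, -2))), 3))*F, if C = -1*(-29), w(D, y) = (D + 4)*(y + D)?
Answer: 0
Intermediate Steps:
Y(v, j) = v + j²
L(J) = -3 (L(J) = -2 + (⅓)*(-3) = -2 - 1 = -3)
w(D, y) = (4 + D)*(D + y)
C = 29
(C*w(L(U(Y(0, -2))), 3))*F = (29*((-3)² + 4*(-3) + 4*3 - 3*3))*3 = (29*(9 - 12 + 12 - 9))*3 = (29*0)*3 = 0*3 = 0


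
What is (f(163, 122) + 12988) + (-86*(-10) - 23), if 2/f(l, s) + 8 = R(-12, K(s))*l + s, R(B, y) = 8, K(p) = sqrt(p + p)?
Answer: 9801926/709 ≈ 13825.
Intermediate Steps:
K(p) = sqrt(2)*sqrt(p) (K(p) = sqrt(2*p) = sqrt(2)*sqrt(p))
f(l, s) = 2/(-8 + s + 8*l) (f(l, s) = 2/(-8 + (8*l + s)) = 2/(-8 + (s + 8*l)) = 2/(-8 + s + 8*l))
(f(163, 122) + 12988) + (-86*(-10) - 23) = (2/(-8 + 122 + 8*163) + 12988) + (-86*(-10) - 23) = (2/(-8 + 122 + 1304) + 12988) + (860 - 23) = (2/1418 + 12988) + 837 = (2*(1/1418) + 12988) + 837 = (1/709 + 12988) + 837 = 9208493/709 + 837 = 9801926/709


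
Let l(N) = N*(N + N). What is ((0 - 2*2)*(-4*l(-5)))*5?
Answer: 4000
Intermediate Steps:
l(N) = 2*N² (l(N) = N*(2*N) = 2*N²)
((0 - 2*2)*(-4*l(-5)))*5 = ((0 - 2*2)*(-8*(-5)²))*5 = ((0 - 4)*(-8*25))*5 = -(-16)*50*5 = -4*(-200)*5 = 800*5 = 4000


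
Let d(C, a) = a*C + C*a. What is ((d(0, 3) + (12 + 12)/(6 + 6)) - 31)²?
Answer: 841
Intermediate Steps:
d(C, a) = 2*C*a (d(C, a) = C*a + C*a = 2*C*a)
((d(0, 3) + (12 + 12)/(6 + 6)) - 31)² = ((2*0*3 + (12 + 12)/(6 + 6)) - 31)² = ((0 + 24/12) - 31)² = ((0 + 24*(1/12)) - 31)² = ((0 + 2) - 31)² = (2 - 31)² = (-29)² = 841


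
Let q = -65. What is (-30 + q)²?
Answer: 9025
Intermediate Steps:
(-30 + q)² = (-30 - 65)² = (-95)² = 9025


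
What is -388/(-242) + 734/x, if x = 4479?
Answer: 957740/541959 ≈ 1.7672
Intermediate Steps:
-388/(-242) + 734/x = -388/(-242) + 734/4479 = -388*(-1/242) + 734*(1/4479) = 194/121 + 734/4479 = 957740/541959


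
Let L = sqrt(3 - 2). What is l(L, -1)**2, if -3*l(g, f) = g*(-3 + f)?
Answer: 16/9 ≈ 1.7778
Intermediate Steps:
L = 1 (L = sqrt(1) = 1)
l(g, f) = -g*(-3 + f)/3
l(L, -1)**2 = ((1/3)*1*(3 - 1*(-1)))**2 = ((1/3)*1*(3 + 1))**2 = ((1/3)*1*4)**2 = (4/3)**2 = 16/9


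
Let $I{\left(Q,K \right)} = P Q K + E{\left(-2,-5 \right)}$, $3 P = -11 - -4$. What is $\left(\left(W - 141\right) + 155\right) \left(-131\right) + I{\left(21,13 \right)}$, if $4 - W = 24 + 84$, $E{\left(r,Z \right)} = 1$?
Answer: $11154$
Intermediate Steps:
$P = - \frac{7}{3}$ ($P = \frac{-11 - -4}{3} = \frac{-11 + 4}{3} = \frac{1}{3} \left(-7\right) = - \frac{7}{3} \approx -2.3333$)
$I{\left(Q,K \right)} = 1 - \frac{7 K Q}{3}$ ($I{\left(Q,K \right)} = - \frac{7 Q}{3} K + 1 = - \frac{7 K Q}{3} + 1 = 1 - \frac{7 K Q}{3}$)
$W = -104$ ($W = 4 - \left(24 + 84\right) = 4 - 108 = -104$)
$\left(\left(W - 141\right) + 155\right) \left(-131\right) + I{\left(21,13 \right)} = \left(\left(-104 - 141\right) + 155\right) \left(-131\right) + \left(1 - \frac{91}{3} \cdot 21\right) = \left(-245 + 155\right) \left(-131\right) + \left(1 - 637\right) = \left(-90\right) \left(-131\right) - 636 = 11790 - 636 = 11154$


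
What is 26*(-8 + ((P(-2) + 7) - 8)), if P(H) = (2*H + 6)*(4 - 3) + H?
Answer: -234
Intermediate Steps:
P(H) = 6 + 3*H (P(H) = (6 + 2*H)*1 + H = (6 + 2*H) + H = 6 + 3*H)
26*(-8 + ((P(-2) + 7) - 8)) = 26*(-8 + (((6 + 3*(-2)) + 7) - 8)) = 26*(-8 + (((6 - 6) + 7) - 8)) = 26*(-8 + ((0 + 7) - 8)) = 26*(-8 + (7 - 8)) = 26*(-8 - 1) = 26*(-9) = -234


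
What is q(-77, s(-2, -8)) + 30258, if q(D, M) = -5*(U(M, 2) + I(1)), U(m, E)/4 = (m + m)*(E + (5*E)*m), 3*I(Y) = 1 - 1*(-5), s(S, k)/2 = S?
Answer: 24168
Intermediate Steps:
s(S, k) = 2*S
I(Y) = 2 (I(Y) = (1 - 1*(-5))/3 = (1 + 5)/3 = (1/3)*6 = 2)
U(m, E) = 8*m*(E + 5*E*m) (U(m, E) = 4*((m + m)*(E + (5*E)*m)) = 4*((2*m)*(E + 5*E*m)) = 4*(2*m*(E + 5*E*m)) = 8*m*(E + 5*E*m))
q(D, M) = -10 - 80*M*(1 + 5*M) (q(D, M) = -5*(8*2*M*(1 + 5*M) + 2) = -5*(16*M*(1 + 5*M) + 2) = -5*(2 + 16*M*(1 + 5*M)) = -10 - 80*M*(1 + 5*M))
q(-77, s(-2, -8)) + 30258 = (-10 - 400*(2*(-2))**2 - 160*(-2)) + 30258 = (-10 - 400*(-4)**2 - 80*(-4)) + 30258 = (-10 - 400*16 + 320) + 30258 = (-10 - 6400 + 320) + 30258 = -6090 + 30258 = 24168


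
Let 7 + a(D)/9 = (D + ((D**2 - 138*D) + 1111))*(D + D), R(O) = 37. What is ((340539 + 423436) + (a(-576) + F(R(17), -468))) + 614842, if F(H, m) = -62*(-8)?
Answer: -4268152782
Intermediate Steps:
a(D) = -63 + 18*D*(1111 + D**2 - 137*D) (a(D) = -63 + 9*((D + ((D**2 - 138*D) + 1111))*(D + D)) = -63 + 9*((D + (1111 + D**2 - 138*D))*(2*D)) = -63 + 9*((1111 + D**2 - 137*D)*(2*D)) = -63 + 9*(2*D*(1111 + D**2 - 137*D)) = -63 + 18*D*(1111 + D**2 - 137*D))
F(H, m) = 496
((340539 + 423436) + (a(-576) + F(R(17), -468))) + 614842 = ((340539 + 423436) + ((-63 - 2466*(-576)**2 + 18*(-576)**3 + 19998*(-576)) + 496)) + 614842 = (763975 + ((-63 - 2466*331776 + 18*(-191102976) - 11518848) + 496)) + 614842 = (763975 + ((-63 - 818159616 - 3439853568 - 11518848) + 496)) + 614842 = (763975 + (-4269532095 + 496)) + 614842 = (763975 - 4269531599) + 614842 = -4268767624 + 614842 = -4268152782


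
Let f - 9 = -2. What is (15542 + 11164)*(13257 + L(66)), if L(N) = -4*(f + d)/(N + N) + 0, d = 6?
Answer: 3894340136/11 ≈ 3.5403e+8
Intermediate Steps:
f = 7 (f = 9 - 2 = 7)
L(N) = -26/N (L(N) = -4*(7 + 6)/(N + N) + 0 = -52/(2*N) + 0 = -52*1/(2*N) + 0 = -26/N + 0 = -26/N)
(15542 + 11164)*(13257 + L(66)) = (15542 + 11164)*(13257 - 26/66) = 26706*(13257 - 26*1/66) = 26706*(13257 - 13/33) = 26706*(437468/33) = 3894340136/11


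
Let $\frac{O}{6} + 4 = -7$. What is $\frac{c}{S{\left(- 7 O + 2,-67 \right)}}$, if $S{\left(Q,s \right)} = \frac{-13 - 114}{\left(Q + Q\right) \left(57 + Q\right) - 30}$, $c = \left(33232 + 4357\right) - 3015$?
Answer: $- \frac{16715076892}{127} \approx -1.3161 \cdot 10^{8}$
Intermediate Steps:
$O = -66$ ($O = -24 + 6 \left(-7\right) = -24 - 42 = -66$)
$c = 34574$ ($c = 37589 - 3015 = 34574$)
$S{\left(Q,s \right)} = - \frac{127}{-30 + 2 Q \left(57 + Q\right)}$ ($S{\left(Q,s \right)} = - \frac{127}{2 Q \left(57 + Q\right) - 30} = - \frac{127}{-30 + 2 Q \left(57 + Q\right)}$)
$\frac{c}{S{\left(- 7 O + 2,-67 \right)}} = \frac{34574}{\left(-127\right) \frac{1}{-30 + 2 \left(\left(-7\right) \left(-66\right) + 2\right)^{2} + 114 \left(\left(-7\right) \left(-66\right) + 2\right)}} = \frac{34574}{\left(-127\right) \frac{1}{-30 + 2 \left(462 + 2\right)^{2} + 114 \left(462 + 2\right)}} = \frac{34574}{\left(-127\right) \frac{1}{-30 + 2 \cdot 464^{2} + 114 \cdot 464}} = \frac{34574}{\left(-127\right) \frac{1}{-30 + 2 \cdot 215296 + 52896}} = \frac{34574}{\left(-127\right) \frac{1}{-30 + 430592 + 52896}} = \frac{34574}{\left(-127\right) \frac{1}{483458}} = \frac{34574}{- \frac{127}{483458}} = 34574 \left(- \frac{483458}{127}\right) = - \frac{16715076892}{127}$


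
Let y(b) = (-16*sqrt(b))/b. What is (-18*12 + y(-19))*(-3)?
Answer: 648 - 48*I*sqrt(19)/19 ≈ 648.0 - 11.012*I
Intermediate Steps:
y(b) = -16/sqrt(b)
(-18*12 + y(-19))*(-3) = (-18*12 - (-16)*I*sqrt(19)/19)*(-3) = (-216 - (-16)*I*sqrt(19)/19)*(-3) = (-216 + 16*I*sqrt(19)/19)*(-3) = 648 - 48*I*sqrt(19)/19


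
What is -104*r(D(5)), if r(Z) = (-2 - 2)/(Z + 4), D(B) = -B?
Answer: -416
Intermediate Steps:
r(Z) = -4/(4 + Z)
-104*r(D(5)) = -(-416)/(4 - 1*5) = -(-416)/(4 - 5) = -(-416)/(-1) = -(-416)*(-1) = -104*4 = -416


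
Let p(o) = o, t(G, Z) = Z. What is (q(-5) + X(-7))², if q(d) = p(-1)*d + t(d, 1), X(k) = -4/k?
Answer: 2116/49 ≈ 43.184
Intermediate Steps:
q(d) = 1 - d (q(d) = -d + 1 = 1 - d)
(q(-5) + X(-7))² = ((1 - 1*(-5)) - 4/(-7))² = ((1 + 5) - 4*(-⅐))² = (6 + 4/7)² = (46/7)² = 2116/49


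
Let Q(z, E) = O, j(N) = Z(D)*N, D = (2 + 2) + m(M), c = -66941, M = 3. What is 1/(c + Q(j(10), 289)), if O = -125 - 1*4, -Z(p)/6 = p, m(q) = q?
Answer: -1/67070 ≈ -1.4910e-5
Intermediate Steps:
D = 7 (D = (2 + 2) + 3 = 4 + 3 = 7)
Z(p) = -6*p
j(N) = -42*N (j(N) = (-6*7)*N = -42*N)
O = -129 (O = -125 - 4 = -129)
Q(z, E) = -129
1/(c + Q(j(10), 289)) = 1/(-66941 - 129) = 1/(-67070) = -1/67070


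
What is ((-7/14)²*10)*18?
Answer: 45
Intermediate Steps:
((-7/14)²*10)*18 = ((-7*1/14)²*10)*18 = ((-½)²*10)*18 = ((¼)*10)*18 = (5/2)*18 = 45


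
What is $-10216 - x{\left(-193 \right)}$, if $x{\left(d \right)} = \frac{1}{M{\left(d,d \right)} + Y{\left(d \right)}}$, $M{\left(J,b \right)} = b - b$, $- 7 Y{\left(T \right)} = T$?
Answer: $- \frac{1971695}{193} \approx -10216.0$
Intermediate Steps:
$Y{\left(T \right)} = - \frac{T}{7}$
$M{\left(J,b \right)} = 0$
$x{\left(d \right)} = - \frac{7}{d}$ ($x{\left(d \right)} = \frac{1}{0 - \frac{d}{7}} = \frac{1}{\left(- \frac{1}{7}\right) d} = - \frac{7}{d}$)
$-10216 - x{\left(-193 \right)} = -10216 - - \frac{7}{-193} = -10216 - \left(-7\right) \left(- \frac{1}{193}\right) = -10216 - \frac{7}{193} = - \frac{1971695}{193}$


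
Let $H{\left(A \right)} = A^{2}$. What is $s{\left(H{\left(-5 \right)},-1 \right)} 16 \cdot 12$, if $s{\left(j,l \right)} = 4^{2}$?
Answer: $3072$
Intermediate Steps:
$s{\left(j,l \right)} = 16$
$s{\left(H{\left(-5 \right)},-1 \right)} 16 \cdot 12 = 16 \cdot 16 \cdot 12 = 256 \cdot 12 = 3072$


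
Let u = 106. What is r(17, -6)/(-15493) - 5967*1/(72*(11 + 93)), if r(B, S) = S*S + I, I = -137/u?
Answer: -41995307/52552256 ≈ -0.79912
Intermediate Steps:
I = -137/106 ≈ -1.2925
r(B, S) = -137/106 + S**2 (r(B, S) = S*S - 137/106 = S**2 - 137/106 = -137/106 + S**2)
r(17, -6)/(-15493) - 5967*1/(72*(11 + 93)) = (-137/106 + (-6)**2)/(-15493) - 5967*1/(72*(11 + 93)) = (-137/106 + 36)*(-1/15493) - 5967/(104*72) = (3679/106)*(-1/15493) - 5967/7488 = -3679/1642258 - 5967*1/7488 = -3679/1642258 - 51/64 = -41995307/52552256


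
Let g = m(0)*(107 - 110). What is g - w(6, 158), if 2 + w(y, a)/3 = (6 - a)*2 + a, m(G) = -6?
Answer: 462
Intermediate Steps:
w(y, a) = 30 - 3*a (w(y, a) = -6 + 3*((6 - a)*2 + a) = -6 + 3*((12 - 2*a) + a) = -6 + 3*(12 - a) = -6 + (36 - 3*a) = 30 - 3*a)
g = 18 (g = -6*(107 - 110) = -6*(-3) = 18)
g - w(6, 158) = 18 - (30 - 3*158) = 18 - (30 - 474) = 18 - 1*(-444) = 18 + 444 = 462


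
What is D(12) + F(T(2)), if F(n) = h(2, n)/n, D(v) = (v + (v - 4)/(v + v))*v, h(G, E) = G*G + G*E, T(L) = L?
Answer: 152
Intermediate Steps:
h(G, E) = G² + E*G
D(v) = v*(v + (-4 + v)/(2*v)) (D(v) = (v + (-4 + v)/((2*v)))*v = (v + (-4 + v)*(1/(2*v)))*v = (v + (-4 + v)/(2*v))*v = v*(v + (-4 + v)/(2*v)))
F(n) = (4 + 2*n)/n (F(n) = (2*(n + 2))/n = (2*(2 + n))/n = (4 + 2*n)/n)
D(12) + F(T(2)) = (-2 + 12² + (½)*12) + (2 + 4/2) = (-2 + 144 + 6) + (2 + 4*(½)) = 148 + (2 + 2) = 148 + 4 = 152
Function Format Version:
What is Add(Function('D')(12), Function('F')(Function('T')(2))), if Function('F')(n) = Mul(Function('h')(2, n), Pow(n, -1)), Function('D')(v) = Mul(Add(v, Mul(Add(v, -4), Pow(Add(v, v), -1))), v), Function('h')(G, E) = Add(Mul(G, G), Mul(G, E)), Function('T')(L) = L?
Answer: 152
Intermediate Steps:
Function('h')(G, E) = Add(Pow(G, 2), Mul(E, G))
Function('D')(v) = Mul(v, Add(v, Mul(Rational(1, 2), Pow(v, -1), Add(-4, v)))) (Function('D')(v) = Mul(Add(v, Mul(Add(-4, v), Pow(Mul(2, v), -1))), v) = Mul(Add(v, Mul(Add(-4, v), Mul(Rational(1, 2), Pow(v, -1)))), v) = Mul(Add(v, Mul(Rational(1, 2), Pow(v, -1), Add(-4, v))), v) = Mul(v, Add(v, Mul(Rational(1, 2), Pow(v, -1), Add(-4, v)))))
Function('F')(n) = Mul(Pow(n, -1), Add(4, Mul(2, n))) (Function('F')(n) = Mul(Mul(2, Add(n, 2)), Pow(n, -1)) = Mul(Mul(2, Add(2, n)), Pow(n, -1)) = Mul(Add(4, Mul(2, n)), Pow(n, -1)) = Mul(Pow(n, -1), Add(4, Mul(2, n))))
Add(Function('D')(12), Function('F')(Function('T')(2))) = Add(Add(-2, Pow(12, 2), Mul(Rational(1, 2), 12)), Add(2, Mul(4, Pow(2, -1)))) = Add(Add(-2, 144, 6), Add(2, Mul(4, Rational(1, 2)))) = Add(148, Add(2, 2)) = Add(148, 4) = 152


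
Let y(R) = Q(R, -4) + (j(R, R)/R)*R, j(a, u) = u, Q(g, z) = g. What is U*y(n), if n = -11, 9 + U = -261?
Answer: 5940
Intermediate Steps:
U = -270 (U = -9 - 261 = -270)
y(R) = 2*R (y(R) = R + (R/R)*R = R + 1*R = R + R = 2*R)
U*y(n) = -540*(-11) = -270*(-22) = 5940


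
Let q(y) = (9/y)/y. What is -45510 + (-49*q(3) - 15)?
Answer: -45574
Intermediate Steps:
q(y) = 9/y²
-45510 + (-49*q(3) - 15) = -45510 + (-441/3² - 15) = -45510 + (-441/9 - 15) = -45510 + (-49*1 - 15) = -45510 + (-49 - 15) = -45510 - 64 = -45574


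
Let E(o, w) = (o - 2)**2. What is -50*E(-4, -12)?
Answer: -1800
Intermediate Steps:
E(o, w) = (-2 + o)**2
-50*E(-4, -12) = -50*(-2 - 4)**2 = -50*(-6)**2 = -50*36 = -1800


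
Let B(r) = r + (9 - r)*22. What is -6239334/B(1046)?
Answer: 1039889/3628 ≈ 286.63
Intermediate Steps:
B(r) = 198 - 21*r (B(r) = r + (198 - 22*r) = 198 - 21*r)
-6239334/B(1046) = -6239334/(198 - 21*1046) = -6239334/(198 - 21966) = -6239334/(-21768) = -6239334*(-1/21768) = 1039889/3628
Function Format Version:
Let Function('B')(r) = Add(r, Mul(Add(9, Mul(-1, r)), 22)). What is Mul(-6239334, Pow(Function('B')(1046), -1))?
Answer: Rational(1039889, 3628) ≈ 286.63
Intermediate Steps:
Function('B')(r) = Add(198, Mul(-21, r)) (Function('B')(r) = Add(r, Add(198, Mul(-22, r))) = Add(198, Mul(-21, r)))
Mul(-6239334, Pow(Function('B')(1046), -1)) = Mul(-6239334, Pow(Add(198, Mul(-21, 1046)), -1)) = Mul(-6239334, Pow(Add(198, -21966), -1)) = Mul(-6239334, Pow(-21768, -1)) = Mul(-6239334, Rational(-1, 21768)) = Rational(1039889, 3628)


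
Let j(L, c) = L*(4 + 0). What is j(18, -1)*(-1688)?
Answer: -121536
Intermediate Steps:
j(L, c) = 4*L (j(L, c) = L*4 = 4*L)
j(18, -1)*(-1688) = (4*18)*(-1688) = 72*(-1688) = -121536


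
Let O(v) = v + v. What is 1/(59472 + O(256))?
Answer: 1/59984 ≈ 1.6671e-5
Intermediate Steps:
O(v) = 2*v
1/(59472 + O(256)) = 1/(59472 + 2*256) = 1/(59472 + 512) = 1/59984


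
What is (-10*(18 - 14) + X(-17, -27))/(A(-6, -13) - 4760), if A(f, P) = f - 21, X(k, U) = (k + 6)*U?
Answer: -257/4787 ≈ -0.053687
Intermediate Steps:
X(k, U) = U*(6 + k) (X(k, U) = (6 + k)*U = U*(6 + k))
A(f, P) = -21 + f
(-10*(18 - 14) + X(-17, -27))/(A(-6, -13) - 4760) = (-10*(18 - 14) - 27*(6 - 17))/((-21 - 6) - 4760) = (-10*4 - 27*(-11))/(-27 - 4760) = (-40 + 297)/(-4787) = 257*(-1/4787) = -257/4787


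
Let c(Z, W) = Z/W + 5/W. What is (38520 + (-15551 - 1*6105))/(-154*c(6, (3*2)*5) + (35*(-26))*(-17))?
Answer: 252960/231203 ≈ 1.0941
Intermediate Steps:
c(Z, W) = 5/W + Z/W
(38520 + (-15551 - 1*6105))/(-154*c(6, (3*2)*5) + (35*(-26))*(-17)) = (38520 + (-15551 - 1*6105))/(-154*(5 + 6)/((3*2)*5) + (35*(-26))*(-17)) = (38520 + (-15551 - 6105))/(-154*11/(6*5) - 910*(-17)) = (38520 - 21656)/(-154*11/30 + 15470) = 16864/(-77*11/15 + 15470) = 16864/(-154*11/30 + 15470) = 16864/(-847/15 + 15470) = 16864/(231203/15) = 16864*(15/231203) = 252960/231203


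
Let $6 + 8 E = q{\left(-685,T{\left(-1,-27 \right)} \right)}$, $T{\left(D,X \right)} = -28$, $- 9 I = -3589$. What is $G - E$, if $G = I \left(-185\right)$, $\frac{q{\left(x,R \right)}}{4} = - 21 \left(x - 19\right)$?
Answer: $- \frac{2921945}{36} \approx -81165.0$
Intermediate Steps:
$I = \frac{3589}{9}$ ($I = \left(- \frac{1}{9}\right) \left(-3589\right) = \frac{3589}{9} \approx 398.78$)
$q{\left(x,R \right)} = 1596 - 84 x$ ($q{\left(x,R \right)} = 4 \left(- 21 \left(x - 19\right)\right) = 4 \left(- 21 \left(-19 + x\right)\right) = 4 \left(399 - 21 x\right) = 1596 - 84 x$)
$G = - \frac{663965}{9}$ ($G = \frac{3589}{9} \left(-185\right) = - \frac{663965}{9} \approx -73774.0$)
$E = \frac{29565}{4}$ ($E = - \frac{3}{4} + \frac{1596 - -57540}{8} = - \frac{3}{4} + \frac{1596 + 57540}{8} = - \frac{3}{4} + \frac{1}{8} \cdot 59136 = - \frac{3}{4} + 7392 = \frac{29565}{4} \approx 7391.3$)
$G - E = - \frac{663965}{9} - \frac{29565}{4} = - \frac{2921945}{36}$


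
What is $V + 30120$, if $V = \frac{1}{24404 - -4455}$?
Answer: $\frac{869233081}{28859} \approx 30120.0$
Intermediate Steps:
$V = \frac{1}{28859}$ ($V = \frac{1}{24404 + 4455} = \frac{1}{28859} \approx 3.4651 \cdot 10^{-5}$)
$V + 30120 = \frac{1}{28859} + 30120 = \frac{869233081}{28859}$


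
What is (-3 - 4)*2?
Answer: -14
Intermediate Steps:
(-3 - 4)*2 = -7*2 = -14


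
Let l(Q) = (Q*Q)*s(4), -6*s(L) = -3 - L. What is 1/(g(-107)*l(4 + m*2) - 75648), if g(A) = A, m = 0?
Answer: -3/232936 ≈ -1.2879e-5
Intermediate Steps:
s(L) = ½ + L/6 (s(L) = -(-3 - L)/6 = ½ + L/6)
l(Q) = 7*Q²/6 (l(Q) = (Q*Q)*(½ + (⅙)*4) = Q²*(½ + ⅔) = Q²*(7/6) = 7*Q²/6)
1/(g(-107)*l(4 + m*2) - 75648) = 1/(-749*(4 + 0*2)²/6 - 75648) = 1/(-749*(4 + 0)²/6 - 75648) = 1/(-749*4²/6 - 75648) = 1/(-749*16/6 - 75648) = 1/(-107*56/3 - 75648) = 1/(-5992/3 - 75648) = 1/(-232936/3) = -3/232936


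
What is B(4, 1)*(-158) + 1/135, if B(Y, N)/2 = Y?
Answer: -170639/135 ≈ -1264.0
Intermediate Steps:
B(Y, N) = 2*Y
B(4, 1)*(-158) + 1/135 = (2*4)*(-158) + 1/135 = 8*(-158) + 1/135 = -1264 + 1/135 = -170639/135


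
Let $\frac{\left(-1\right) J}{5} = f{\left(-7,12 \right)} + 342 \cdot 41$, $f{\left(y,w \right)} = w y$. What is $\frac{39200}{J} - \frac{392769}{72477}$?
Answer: $- \frac{335701889}{56121357} \approx -5.9817$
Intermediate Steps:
$J = -69690$ ($J = - 5 \left(12 \left(-7\right) + 342 \cdot 41\right) = - 5 \left(-84 + 14022\right) = \left(-5\right) 13938 = -69690$)
$\frac{39200}{J} - \frac{392769}{72477} = \frac{39200}{-69690} - \frac{392769}{72477} = 39200 \left(- \frac{1}{69690}\right) - \frac{43641}{8053} = - \frac{3920}{6969} - \frac{43641}{8053} = - \frac{335701889}{56121357}$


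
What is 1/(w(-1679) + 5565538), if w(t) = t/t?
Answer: 1/5565539 ≈ 1.7968e-7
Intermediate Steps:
w(t) = 1
1/(w(-1679) + 5565538) = 1/(1 + 5565538) = 1/5565539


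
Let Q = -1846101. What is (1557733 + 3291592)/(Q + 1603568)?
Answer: -4849325/242533 ≈ -19.995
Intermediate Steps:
(1557733 + 3291592)/(Q + 1603568) = (1557733 + 3291592)/(-1846101 + 1603568) = 4849325/(-242533) = 4849325*(-1/242533) = -4849325/242533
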